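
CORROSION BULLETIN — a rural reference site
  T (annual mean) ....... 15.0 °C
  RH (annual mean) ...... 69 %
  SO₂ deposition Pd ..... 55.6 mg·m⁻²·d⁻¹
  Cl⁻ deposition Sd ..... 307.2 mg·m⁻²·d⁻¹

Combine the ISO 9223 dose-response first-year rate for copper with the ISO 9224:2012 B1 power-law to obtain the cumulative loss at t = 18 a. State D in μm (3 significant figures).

D(18) = 12.3 μm

copper: T>10 °C ⇒ hinge -0.080·(15.0−10) = -0.4000
  Pd branch = 0.0053·Pd^0.26·e^(0.059·RH+f) = 0.592 μm/a
  Sd branch = 0.01025·Sd^0.27·e^(0.036·RH+0.049·T) = 1.203 μm/a
  r_corr = 0.592 + 1.203 = 1.795 μm/a
Long-term exponent b (ISO 9224 Table 2, B1) = 0.667
  D(18) = 1.795 × 18^0.667 = 1.795 × 6.875 = 12.34 μm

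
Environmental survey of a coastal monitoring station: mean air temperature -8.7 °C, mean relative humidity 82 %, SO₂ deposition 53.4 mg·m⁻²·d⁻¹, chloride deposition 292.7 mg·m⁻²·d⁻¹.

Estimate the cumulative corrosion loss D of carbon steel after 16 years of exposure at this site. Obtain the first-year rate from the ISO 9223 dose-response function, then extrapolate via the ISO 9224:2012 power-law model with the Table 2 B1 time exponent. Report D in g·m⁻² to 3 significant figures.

D(16) = 1.37e+03 g·m⁻²

carbon steel: T≤10 °C ⇒ hinge +0.150·(-8.7−10) = -2.8050
  SO₂ term: 1.77·53.4^0.52·exp(0.02·82-2.8050) = 4.369
  Sd branch = 0.102·Sd^0.62·e^(0.033·RH+0.04·T) = 36.46 μm/a
  sum: 4.369 + 36.46 → r_corr = 40.83 μm/a
Long-term exponent b (ISO 9224 Table 2, B1) = 0.523
  D(16) = 40.83 × 16^0.523 = 40.83 × 4.263 = 174.1 μm
  Mass loss = 174.1 μm × 7.85 g/cm³ = 1367 g·m⁻²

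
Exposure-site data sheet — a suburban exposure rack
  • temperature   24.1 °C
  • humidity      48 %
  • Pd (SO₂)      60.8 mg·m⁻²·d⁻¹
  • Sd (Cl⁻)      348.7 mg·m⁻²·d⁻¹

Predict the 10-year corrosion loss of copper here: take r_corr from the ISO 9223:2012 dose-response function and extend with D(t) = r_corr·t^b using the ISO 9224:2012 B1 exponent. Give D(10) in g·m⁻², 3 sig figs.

D(10) = 41.5 g·m⁻²

copper: temperature factor f = -0.080·(14.1) = -1.1280
  sulphur-dioxide contribution → 0.08475 μm/a
  chloride contribution → 0.9131 μm/a
  ⇒ r_corr(copper) = 0.9978 μm/a
ISO 9224: D(t) = r_corr · t^b with b = 0.667 (copper, B1)
  D(10) = 0.9978 × 10^0.667 = 0.9978 × 4.645 = 4.635 μm
  Mass loss = 4.635 μm × 8.96 g/cm³ = 41.53 g·m⁻²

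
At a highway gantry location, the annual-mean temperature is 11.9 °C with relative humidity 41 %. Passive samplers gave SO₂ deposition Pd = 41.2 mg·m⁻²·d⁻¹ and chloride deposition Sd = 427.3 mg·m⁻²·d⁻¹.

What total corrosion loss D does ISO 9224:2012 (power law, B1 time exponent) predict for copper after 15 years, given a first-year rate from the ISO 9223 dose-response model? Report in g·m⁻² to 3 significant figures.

D(15) = 29.8 g·m⁻²

copper: temperature factor f = -0.080·(1.9) = -0.1520
  SO₂ term: 0.0053·41.2^0.26·exp(0.059·41-0.1520) = 0.1345
  Sd branch = 0.01025·Sd^0.27·e^(0.036·RH+0.049·T) = 0.4124 μm/a
  sum: 0.1345 + 0.4124 → r_corr = 0.5469 μm/a
Power-law: D(15) = r_corr · 15^0.667
  D(15) = 0.5469 × 15^0.667 = 0.5469 × 6.088 = 3.329 μm
  Mass loss = 3.329 μm × 8.96 g/cm³ = 29.83 g·m⁻²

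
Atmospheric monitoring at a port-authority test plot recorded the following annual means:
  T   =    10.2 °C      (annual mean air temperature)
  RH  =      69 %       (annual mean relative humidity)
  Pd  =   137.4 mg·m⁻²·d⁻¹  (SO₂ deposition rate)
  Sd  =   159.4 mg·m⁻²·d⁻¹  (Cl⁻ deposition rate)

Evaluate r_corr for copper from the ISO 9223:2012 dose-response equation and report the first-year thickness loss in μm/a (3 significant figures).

r_corr = 1.90 μm/a

copper: f(T) = -0.080·(T−10) [T>10 °C] = -0.0160
  SO₂ term: 0.0053·137.4^0.26·exp(0.059·69-0.0160) = 1.1
  Sd branch = 0.01025·Sd^0.27·e^(0.036·RH+0.049·T) = 0.7966 μm/a
  sum: 1.1 + 0.7966 → r_corr = 1.896 μm/a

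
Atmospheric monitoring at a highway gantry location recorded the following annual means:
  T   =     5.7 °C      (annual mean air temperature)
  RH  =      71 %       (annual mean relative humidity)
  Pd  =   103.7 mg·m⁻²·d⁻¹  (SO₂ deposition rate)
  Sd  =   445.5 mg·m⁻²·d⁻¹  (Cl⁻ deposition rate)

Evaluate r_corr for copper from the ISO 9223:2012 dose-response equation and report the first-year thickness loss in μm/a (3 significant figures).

copper: temperature factor f = +0.126·(-4.3) = -0.5418
  SO₂ term: 0.0053·103.7^0.26·exp(0.059·71-0.5418) = 0.6797
  Cl⁻ term: 0.01025·445.5^0.27·exp(0.036·71+0.049·5.7) = 0.9063
  r_corr = 0.6797 + 0.9063 = 1.586 μm/a

r_corr = 1.59 μm/a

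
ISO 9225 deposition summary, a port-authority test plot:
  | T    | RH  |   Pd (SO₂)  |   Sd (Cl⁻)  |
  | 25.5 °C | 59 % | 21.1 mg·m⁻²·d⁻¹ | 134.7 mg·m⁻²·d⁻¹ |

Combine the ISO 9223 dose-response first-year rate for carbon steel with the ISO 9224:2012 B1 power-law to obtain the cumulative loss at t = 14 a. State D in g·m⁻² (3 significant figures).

carbon steel: f(T) = -0.054·(T−10) [T>10 °C] = -0.8370
  sulphur-dioxide contribution → 12.18 μm/a
  chloride contribution → 41.43 μm/a
  ⇒ r_corr(carbon steel) = 53.61 μm/a
Power-law: D(14) = r_corr · 14^0.523
  D(14) = 53.61 × 14^0.523 = 53.61 × 3.976 = 213.2 μm
  Mass loss = 213.2 μm × 7.85 g/cm³ = 1673 g·m⁻²

D(14) = 1.67e+03 g·m⁻²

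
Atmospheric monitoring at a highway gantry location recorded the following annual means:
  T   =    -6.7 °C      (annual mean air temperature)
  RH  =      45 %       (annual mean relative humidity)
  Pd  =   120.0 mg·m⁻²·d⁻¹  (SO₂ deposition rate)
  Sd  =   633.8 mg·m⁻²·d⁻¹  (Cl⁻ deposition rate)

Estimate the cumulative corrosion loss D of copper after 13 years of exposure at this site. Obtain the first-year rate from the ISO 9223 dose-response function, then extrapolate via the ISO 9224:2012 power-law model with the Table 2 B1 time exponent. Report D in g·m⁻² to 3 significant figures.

copper: f(T) = +0.126·(T−10) [T≤10 °C] = -2.1042
  Pd branch = 0.0053·Pd^0.26·e^(0.059·RH+f) = 0.03192 μm/a
  Cl⁻ term: 0.01025·633.8^0.27·exp(0.036·45+0.049·-6.7) = 0.2129
  r_corr = 0.03192 + 0.2129 = 0.2448 μm/a
ISO 9224: D(t) = r_corr · t^b with b = 0.667 (copper, B1)
  D(13) = 0.2448 × 13^0.667 = 0.2448 × 5.534 = 1.355 μm
  Mass loss = 1.355 μm × 8.96 g/cm³ = 12.14 g·m⁻²

D(13) = 12.1 g·m⁻²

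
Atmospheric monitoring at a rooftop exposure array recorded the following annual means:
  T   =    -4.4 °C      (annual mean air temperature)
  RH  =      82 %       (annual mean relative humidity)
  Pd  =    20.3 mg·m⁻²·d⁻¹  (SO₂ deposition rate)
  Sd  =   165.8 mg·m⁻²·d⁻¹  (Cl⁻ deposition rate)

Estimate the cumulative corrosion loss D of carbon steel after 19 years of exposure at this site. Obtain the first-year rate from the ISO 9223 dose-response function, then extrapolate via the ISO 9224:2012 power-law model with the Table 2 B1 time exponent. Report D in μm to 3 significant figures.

carbon steel: temperature factor f = +0.150·(-14.4) = -2.1600
  SO₂ term: 1.77·20.3^0.52·exp(0.02·82-2.1600) = 5.035
  Sd branch = 0.102·Sd^0.62·e^(0.033·RH+0.04·T) = 30.44 μm/a
  sum: 5.035 + 30.44 → r_corr = 35.48 μm/a
Power-law: D(19) = r_corr · 19^0.523
  D(19) = 35.48 × 19^0.523 = 35.48 × 4.664 = 165.5 μm

D(19) = 165 μm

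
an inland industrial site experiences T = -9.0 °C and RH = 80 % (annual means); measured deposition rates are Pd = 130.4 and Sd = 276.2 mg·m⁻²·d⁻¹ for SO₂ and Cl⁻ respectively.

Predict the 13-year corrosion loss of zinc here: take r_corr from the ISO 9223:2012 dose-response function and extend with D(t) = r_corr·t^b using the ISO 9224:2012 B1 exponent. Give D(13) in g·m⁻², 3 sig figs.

zinc: T≤10 °C ⇒ hinge +0.038·(-9.0−10) = -0.7220
  SO₂ term: 0.0129·130.4^0.44·exp(0.046·80-0.7220) = 2.118
  Sd branch = 0.0175·Sd^0.57·e^(0.008·RH+0.085·T) = 0.3804 μm/a
  sum: 2.118 + 0.3804 → r_corr = 2.499 μm/a
ISO 9224: D(t) = r_corr · t^b with b = 0.813 (zinc, B1)
  D(13) = 2.499 × 13^0.813 = 2.499 × 8.047 = 20.11 μm
  Mass loss = 20.11 μm × 7.14 g/cm³ = 143.6 g·m⁻²

D(13) = 144 g·m⁻²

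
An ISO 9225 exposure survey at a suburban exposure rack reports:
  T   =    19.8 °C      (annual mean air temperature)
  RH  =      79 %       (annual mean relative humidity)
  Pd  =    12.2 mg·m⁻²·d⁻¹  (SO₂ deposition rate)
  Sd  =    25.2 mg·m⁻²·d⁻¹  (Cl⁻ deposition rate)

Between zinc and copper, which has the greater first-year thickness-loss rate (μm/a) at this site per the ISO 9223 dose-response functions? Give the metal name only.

zinc

zinc: T>10 °C ⇒ hinge -0.071·(19.8−10) = -0.6958
  sulphur-dioxide contribution → 0.7322 μm/a
  chloride contribution → 1.115 μm/a
  ⇒ r_corr(zinc) = 1.847 μm/a
copper: f(T) = -0.080·(T−10) [T>10 °C] = -0.7840
  sulphur-dioxide contribution → 0.4903 μm/a
  chloride contribution → 1.111 μm/a
  total first-year rate 1.601 μm/a
Ordering by μm/a: zinc (1.85) > copper (1.6)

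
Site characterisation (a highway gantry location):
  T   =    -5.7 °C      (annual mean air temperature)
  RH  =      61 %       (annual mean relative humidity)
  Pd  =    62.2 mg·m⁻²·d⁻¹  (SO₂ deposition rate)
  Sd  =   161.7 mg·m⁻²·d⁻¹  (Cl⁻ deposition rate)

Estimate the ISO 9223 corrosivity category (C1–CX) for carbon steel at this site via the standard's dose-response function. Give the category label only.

carbon steel: f(T) = +0.150·(T−10) [T≤10 °C] = -2.3550
  sulphur-dioxide contribution → 4.873 μm/a
  chloride contribution → 14.23 μm/a
  total first-year rate 19.1 μm/a
19.1 μm/a falls in (1.3, 25] for carbon steel → category C2

C2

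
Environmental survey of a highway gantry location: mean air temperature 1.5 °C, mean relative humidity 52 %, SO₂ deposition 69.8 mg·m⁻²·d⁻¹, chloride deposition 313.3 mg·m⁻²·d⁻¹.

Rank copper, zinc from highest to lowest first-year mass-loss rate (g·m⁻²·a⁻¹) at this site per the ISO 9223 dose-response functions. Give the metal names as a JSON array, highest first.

["zinc", "copper"]

copper: f(T) = +0.126·(T−10) [T≤10 °C] = -1.0710
  SO₂ term: 0.0053·69.8^0.26·exp(0.059·52-1.0710) = 0.1178
  Sd branch = 0.01025·Sd^0.27·e^(0.036·RH+0.049·T) = 0.3385 μm/a
  sum: 0.1178 + 0.3385 → r_corr = 0.4562 μm/a
  mass loss = 0.4562 μm/a × 8.96 g/cm³ = 4.088 g·m⁻²·a⁻¹
zinc: T≤10 °C ⇒ hinge +0.038·(1.5−10) = -0.3230
  SO₂ term: 0.0129·69.8^0.44·exp(0.046·52-0.3230) = 0.6614
  Cl⁻ term: 0.0175·313.3^0.57·exp(0.008·52+0.085·1.5) = 0.7976
  r_corr = 0.6614 + 0.7976 = 1.459 μm/a
  mass loss = 1.459 μm/a × 7.14 g/cm³ = 10.42 g·m⁻²·a⁻¹
Ordering by g·m⁻²·a⁻¹: zinc (10.4) > copper (4.09)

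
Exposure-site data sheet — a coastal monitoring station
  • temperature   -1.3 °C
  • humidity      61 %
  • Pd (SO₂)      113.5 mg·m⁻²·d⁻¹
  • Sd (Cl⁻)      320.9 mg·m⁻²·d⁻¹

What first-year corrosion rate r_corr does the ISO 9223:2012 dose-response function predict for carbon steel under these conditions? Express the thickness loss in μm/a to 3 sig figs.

carbon steel: temperature factor f = +0.150·(-11.3) = -1.6950
  sulphur-dioxide contribution → 12.89 μm/a
  chloride contribution → 25.95 μm/a
  total first-year rate 38.84 μm/a

r_corr = 38.8 μm/a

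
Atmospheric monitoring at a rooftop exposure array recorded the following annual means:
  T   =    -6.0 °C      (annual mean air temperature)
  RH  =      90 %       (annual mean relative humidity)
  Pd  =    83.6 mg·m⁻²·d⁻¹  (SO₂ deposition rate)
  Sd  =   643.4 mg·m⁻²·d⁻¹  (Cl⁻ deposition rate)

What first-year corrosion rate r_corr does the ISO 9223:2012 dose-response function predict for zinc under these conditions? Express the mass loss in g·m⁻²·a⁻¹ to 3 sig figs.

zinc: temperature factor f = +0.038·(-16.0) = -0.6080
  SO₂ term: 0.0129·83.6^0.44·exp(0.046·90-0.6080) = 3.092
  Sd branch = 0.0175·Sd^0.57·e^(0.008·RH+0.085·T) = 0.8611 μm/a
  sum: 3.092 + 0.8611 → r_corr = 3.953 μm/a
Convert to mass loss: 3.953 μm/a × 7.14 g/cm³ = 28.23 g·m⁻²·a⁻¹

r_corr = 28.2 g·m⁻²·a⁻¹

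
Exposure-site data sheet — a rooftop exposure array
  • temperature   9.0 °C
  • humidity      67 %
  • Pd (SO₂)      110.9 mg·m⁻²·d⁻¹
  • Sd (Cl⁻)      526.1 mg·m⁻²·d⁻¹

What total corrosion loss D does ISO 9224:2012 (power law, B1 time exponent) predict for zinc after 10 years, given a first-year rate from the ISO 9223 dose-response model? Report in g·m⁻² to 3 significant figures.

D(10) = 206 g·m⁻²

zinc: temperature factor f = +0.038·(-1.0) = -0.0380
  Pd branch = 0.0129·Pd^0.44·e^(0.046·RH+f) = 2.15 μm/a
  Sd branch = 0.0175·Sd^0.57·e^(0.008·RH+0.085·T) = 2.286 μm/a
  r_corr = 2.15 + 2.286 = 4.436 μm/a
ISO 9224: D(t) = r_corr · t^b with b = 0.813 (zinc, B1)
  D(10) = 4.436 × 10^0.813 = 4.436 × 6.501 = 28.84 μm
  Mass loss = 28.84 μm × 7.14 g/cm³ = 205.9 g·m⁻²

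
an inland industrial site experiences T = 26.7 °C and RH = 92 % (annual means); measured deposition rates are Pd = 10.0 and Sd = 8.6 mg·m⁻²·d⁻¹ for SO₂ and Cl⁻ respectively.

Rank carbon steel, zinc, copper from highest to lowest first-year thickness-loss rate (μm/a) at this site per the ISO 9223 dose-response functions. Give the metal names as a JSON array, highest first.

carbon steel: f(T) = -0.054·(T−10) [T>10 °C] = -0.9018
  Pd branch = 1.77·Pd^0.52·e^(0.02·RH+f) = 14.98 μm/a
  Sd branch = 0.102·Sd^0.62·e^(0.033·RH+0.04·T) = 23.46 μm/a
  sum: 14.98 + 23.46 → r_corr = 38.44 μm/a
zinc: temperature factor f = -0.071·(16.7) = -1.1857
  SO₂ term: 0.0129·10.0^0.44·exp(0.046·92-1.1857) = 0.7474
  Sd branch = 0.0175·Sd^0.57·e^(0.008·RH+0.085·T) = 1.205 μm/a
  r_corr = 0.7474 + 1.205 = 1.952 μm/a
copper: temperature factor f = -0.080·(16.7) = -1.3360
  SO₂ term: 0.0053·10.0^0.26·exp(0.059·92-1.3360) = 0.5773
  Sd branch = 0.01025·Sd^0.27·e^(0.036·RH+0.049·T) = 1.86 μm/a
  sum: 0.5773 + 1.86 → r_corr = 2.438 μm/a
Ordering by μm/a: carbon steel (38.4) > copper (2.44) > zinc (1.95)

["carbon steel", "copper", "zinc"]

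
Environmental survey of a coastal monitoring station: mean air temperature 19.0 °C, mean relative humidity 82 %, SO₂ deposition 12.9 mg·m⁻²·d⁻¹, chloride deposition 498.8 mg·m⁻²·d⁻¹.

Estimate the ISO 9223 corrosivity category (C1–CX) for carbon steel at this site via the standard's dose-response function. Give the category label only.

carbon steel: temperature factor f = -0.054·(9.0) = -0.4860
  SO₂ term: 1.77·12.9^0.52·exp(0.02·82-0.4860) = 21.22
  Sd branch = 0.102·Sd^0.62·e^(0.033·RH+0.04·T) = 153.7 μm/a
  r_corr = 21.22 + 153.7 = 174.9 μm/a
ISO 9223 Table 2 (carbon steel): 80 < 175 ≤ 200 μm/a ⇒ C5

C5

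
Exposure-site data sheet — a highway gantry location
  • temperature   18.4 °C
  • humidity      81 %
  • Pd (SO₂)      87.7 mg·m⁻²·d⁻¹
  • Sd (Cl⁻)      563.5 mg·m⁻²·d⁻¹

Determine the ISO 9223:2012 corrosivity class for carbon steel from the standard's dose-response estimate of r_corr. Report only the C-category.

carbon steel: temperature factor f = -0.054·(8.4) = -0.4536
  SO₂ term: 1.77·87.7^0.52·exp(0.02·81-0.4536) = 58.2
  Sd branch = 0.102·Sd^0.62·e^(0.033·RH+0.04·T) = 156.6 μm/a
  r_corr = 58.2 + 156.6 = 214.8 μm/a
Category bounds: 200…700 μm/a bracket r_corr ⇒ CX

CX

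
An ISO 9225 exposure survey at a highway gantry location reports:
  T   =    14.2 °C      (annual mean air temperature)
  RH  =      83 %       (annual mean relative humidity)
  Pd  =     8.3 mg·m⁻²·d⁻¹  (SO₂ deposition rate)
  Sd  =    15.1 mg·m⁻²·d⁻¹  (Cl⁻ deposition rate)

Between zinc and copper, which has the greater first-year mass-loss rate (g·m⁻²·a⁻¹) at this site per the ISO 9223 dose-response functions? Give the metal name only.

zinc: temperature factor f = -0.071·(4.2) = -0.2982
  SO₂ term: 0.0129·8.3^0.44·exp(0.046·83-0.2982) = 1.106
  Cl⁻ term: 0.0175·15.1^0.57·exp(0.008·83+0.085·14.2) = 0.5341
  sum: 1.106 + 0.5341 → r_corr = 1.64 μm/a
  mass loss = 1.64 μm/a × 7.14 g/cm³ = 11.71 g·m⁻²·a⁻¹
copper: T>10 °C ⇒ hinge -0.080·(14.2−10) = -0.3360
  SO₂ term: 0.0053·8.3^0.26·exp(0.059·83-0.3360) = 0.8791
  Cl⁻ term: 0.01025·15.1^0.27·exp(0.036·83+0.049·14.2) = 0.849
  sum: 0.8791 + 0.849 → r_corr = 1.728 μm/a
  mass loss = 1.728 μm/a × 8.96 g/cm³ = 15.48 g·m⁻²·a⁻¹
Ordering by g·m⁻²·a⁻¹: copper (15.5) > zinc (11.7)

copper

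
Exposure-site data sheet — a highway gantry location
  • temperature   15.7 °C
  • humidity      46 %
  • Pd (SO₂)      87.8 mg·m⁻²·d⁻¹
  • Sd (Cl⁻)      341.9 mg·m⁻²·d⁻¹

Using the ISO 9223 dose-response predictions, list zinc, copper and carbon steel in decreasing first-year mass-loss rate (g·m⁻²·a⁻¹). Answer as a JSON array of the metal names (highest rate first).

zinc: temperature factor f = -0.071·(5.7) = -0.4047
  SO₂ term: 0.0129·87.8^0.44·exp(0.046·46-0.4047) = 0.5116
  Cl⁻ term: 0.0175·341.9^0.57·exp(0.008·46+0.085·15.7) = 2.671
  r_corr = 0.5116 + 2.671 = 3.183 μm/a
  mass loss = 3.183 μm/a × 7.14 g/cm³ = 22.73 g·m⁻²·a⁻¹
copper: f(T) = -0.080·(T−10) [T>10 °C] = -0.4560
  Pd branch = 0.0053·Pd^0.26·e^(0.059·RH+f) = 0.1623 μm/a
  Sd branch = 0.01025·Sd^0.27·e^(0.036·RH+0.049·T) = 0.56 μm/a
  r_corr = 0.1623 + 0.56 = 0.7222 μm/a
  mass loss = 0.7222 μm/a × 8.96 g/cm³ = 6.471 g·m⁻²·a⁻¹
carbon steel: T>10 °C ⇒ hinge -0.054·(15.7−10) = -0.3078
  Pd branch = 1.77·Pd^0.52·e^(0.02·RH+f) = 33.46 μm/a
  Sd branch = 0.102·Sd^0.62·e^(0.033·RH+0.04·T) = 32.48 μm/a
  r_corr = 33.46 + 32.48 = 65.94 μm/a
  mass loss = 65.94 μm/a × 7.85 g/cm³ = 517.6 g·m⁻²·a⁻¹
Ordering by g·m⁻²·a⁻¹: carbon steel (518) > zinc (22.7) > copper (6.47)

["carbon steel", "zinc", "copper"]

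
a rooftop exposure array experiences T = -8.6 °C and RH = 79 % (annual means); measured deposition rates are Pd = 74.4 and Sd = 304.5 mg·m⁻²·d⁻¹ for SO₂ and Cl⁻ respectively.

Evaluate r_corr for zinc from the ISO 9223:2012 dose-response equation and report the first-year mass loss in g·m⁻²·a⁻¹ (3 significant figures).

r_corr = 14.4 g·m⁻²·a⁻¹

zinc: T≤10 °C ⇒ hinge +0.038·(-8.6−10) = -0.7068
  Pd branch = 0.0129·Pd^0.44·e^(0.046·RH+f) = 1.605 μm/a
  Cl⁻ term: 0.0175·304.5^0.57·exp(0.008·79+0.085·-8.6) = 0.4128
  sum: 1.605 + 0.4128 → r_corr = 2.017 μm/a
Convert to mass loss: 2.017 μm/a × 7.14 g/cm³ = 14.4 g·m⁻²·a⁻¹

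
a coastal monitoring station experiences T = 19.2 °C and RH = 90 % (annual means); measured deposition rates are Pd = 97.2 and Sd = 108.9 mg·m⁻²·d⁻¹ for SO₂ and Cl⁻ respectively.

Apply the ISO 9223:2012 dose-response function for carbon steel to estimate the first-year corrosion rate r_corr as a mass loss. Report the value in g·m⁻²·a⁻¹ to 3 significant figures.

r_corr = 1.17e+03 g·m⁻²·a⁻¹

carbon steel: T>10 °C ⇒ hinge -0.054·(19.2−10) = -0.4968
  Pd branch = 1.77·Pd^0.52·e^(0.02·RH+f) = 70.39 μm/a
  Cl⁻ term: 0.102·108.9^0.62·exp(0.033·90+0.04·19.2) = 78.51
  sum: 70.39 + 78.51 → r_corr = 148.9 μm/a
Convert to mass loss: 148.9 μm/a × 7.85 g/cm³ = 1169 g·m⁻²·a⁻¹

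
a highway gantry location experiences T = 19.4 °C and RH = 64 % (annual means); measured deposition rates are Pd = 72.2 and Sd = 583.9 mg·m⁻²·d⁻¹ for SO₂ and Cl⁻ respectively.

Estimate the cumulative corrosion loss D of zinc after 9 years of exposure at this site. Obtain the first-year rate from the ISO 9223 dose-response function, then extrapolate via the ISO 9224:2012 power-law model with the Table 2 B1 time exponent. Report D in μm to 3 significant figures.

D(9) = 39.1 μm

zinc: T>10 °C ⇒ hinge -0.071·(19.4−10) = -0.6674
  SO₂ term: 0.0129·72.2^0.44·exp(0.046·64-0.6674) = 0.8262
  Sd branch = 0.0175·Sd^0.57·e^(0.008·RH+0.085·T) = 5.733 μm/a
  sum: 0.8262 + 5.733 → r_corr = 6.559 μm/a
ISO 9224: D(t) = r_corr · t^b with b = 0.813 (zinc, B1)
  D(9) = 6.559 × 9^0.813 = 6.559 × 5.968 = 39.14 μm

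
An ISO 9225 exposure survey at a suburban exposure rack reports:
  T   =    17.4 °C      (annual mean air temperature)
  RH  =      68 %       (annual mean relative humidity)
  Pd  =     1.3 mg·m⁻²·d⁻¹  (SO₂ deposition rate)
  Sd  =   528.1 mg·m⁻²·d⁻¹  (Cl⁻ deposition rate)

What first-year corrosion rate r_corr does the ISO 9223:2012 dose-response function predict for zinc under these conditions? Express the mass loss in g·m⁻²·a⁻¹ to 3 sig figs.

zinc: f(T) = -0.071·(T−10) [T>10 °C] = -0.5254
  Pd branch = 0.0129·Pd^0.44·e^(0.046·RH+f) = 0.1954 μm/a
  Sd branch = 0.0175·Sd^0.57·e^(0.008·RH+0.085·T) = 4.716 μm/a
  r_corr = 0.1954 + 4.716 = 4.911 μm/a
Convert to mass loss: 4.911 μm/a × 7.14 g/cm³ = 35.07 g·m⁻²·a⁻¹

r_corr = 35.1 g·m⁻²·a⁻¹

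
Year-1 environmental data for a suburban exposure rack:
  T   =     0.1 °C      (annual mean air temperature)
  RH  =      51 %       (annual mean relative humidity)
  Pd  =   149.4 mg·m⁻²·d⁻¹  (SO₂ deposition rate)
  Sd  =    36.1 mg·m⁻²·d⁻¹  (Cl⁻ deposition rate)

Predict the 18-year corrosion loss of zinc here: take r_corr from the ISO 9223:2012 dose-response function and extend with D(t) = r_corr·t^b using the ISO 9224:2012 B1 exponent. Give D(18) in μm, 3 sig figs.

D(18) = 10.9 μm

zinc: temperature factor f = +0.038·(-9.9) = -0.3762
  Pd branch = 0.0129·Pd^0.44·e^(0.046·RH+f) = 0.8371 μm/a
  Cl⁻ term: 0.0175·36.1^0.57·exp(0.008·51+0.085·0.1) = 0.205
  sum: 0.8371 + 0.205 → r_corr = 1.042 μm/a
ISO 9224: D(t) = r_corr · t^b with b = 0.813 (zinc, B1)
  D(18) = 1.042 × 18^0.813 = 1.042 × 10.48 = 10.93 μm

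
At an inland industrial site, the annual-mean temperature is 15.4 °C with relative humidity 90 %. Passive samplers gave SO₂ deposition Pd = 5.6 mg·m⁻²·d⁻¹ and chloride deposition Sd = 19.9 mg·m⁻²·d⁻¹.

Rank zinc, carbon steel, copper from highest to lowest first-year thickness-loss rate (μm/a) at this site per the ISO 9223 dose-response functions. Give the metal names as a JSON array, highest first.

["carbon steel", "copper", "zinc"]

zinc: f(T) = -0.071·(T−10) [T>10 °C] = -0.3834
  SO₂ term: 0.0129·5.6^0.44·exp(0.046·90-0.3834) = 1.178
  Sd branch = 0.0175·Sd^0.57·e^(0.008·RH+0.085·T) = 0.7321 μm/a
  r_corr = 1.178 + 0.7321 = 1.91 μm/a
carbon steel: temperature factor f = -0.054·(5.4) = -0.2916
  SO₂ term: 1.77·5.6^0.52·exp(0.02·90-0.2916) = 19.59
  Sd branch = 0.102·Sd^0.62·e^(0.033·RH+0.04·T) = 23.51 μm/a
  r_corr = 19.59 + 23.51 = 43.1 μm/a
copper: f(T) = -0.080·(T−10) [T>10 °C] = -0.4320
  Pd branch = 0.0053·Pd^0.26·e^(0.059·RH+f) = 1.09 μm/a
  Cl⁻ term: 0.01025·19.9^0.27·exp(0.036·90+0.049·15.4) = 1.248
  r_corr = 1.09 + 1.248 = 2.338 μm/a
Ordering by μm/a: carbon steel (43.1) > copper (2.34) > zinc (1.91)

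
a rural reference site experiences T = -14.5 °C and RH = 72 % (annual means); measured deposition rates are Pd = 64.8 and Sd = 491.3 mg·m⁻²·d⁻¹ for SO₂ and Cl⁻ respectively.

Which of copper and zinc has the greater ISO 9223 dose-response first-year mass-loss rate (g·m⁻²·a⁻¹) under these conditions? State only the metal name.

zinc

copper: T≤10 °C ⇒ hinge +0.126·(-14.5−10) = -3.0870
  SO₂ term: 0.0053·64.8^0.26·exp(0.059·72-3.0870) = 0.05006
  Sd branch = 0.01025·Sd^0.27·e^(0.036·RH+0.049·T) = 0.3585 μm/a
  sum: 0.05006 + 0.3585 → r_corr = 0.4086 μm/a
  mass loss = 0.4086 μm/a × 8.96 g/cm³ = 3.661 g·m⁻²·a⁻¹
zinc: temperature factor f = +0.038·(-24.5) = -0.9310
  Pd branch = 0.0129·Pd^0.44·e^(0.046·RH+f) = 0.8745 μm/a
  Sd branch = 0.0175·Sd^0.57·e^(0.008·RH+0.085·T) = 0.3104 μm/a
  r_corr = 0.8745 + 0.3104 = 1.185 μm/a
  mass loss = 1.185 μm/a × 7.14 g/cm³ = 8.46 g·m⁻²·a⁻¹
Ordering by g·m⁻²·a⁻¹: zinc (8.46) > copper (3.66)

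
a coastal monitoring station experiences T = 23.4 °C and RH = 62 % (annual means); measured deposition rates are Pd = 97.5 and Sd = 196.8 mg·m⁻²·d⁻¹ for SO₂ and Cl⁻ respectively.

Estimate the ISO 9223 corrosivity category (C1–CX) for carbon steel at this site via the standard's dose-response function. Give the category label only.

C5

carbon steel: f(T) = -0.054·(T−10) [T>10 °C] = -0.7236
  sulphur-dioxide contribution → 32.1 μm/a
  chloride contribution → 53.21 μm/a
  ⇒ r_corr(carbon steel) = 85.31 μm/a
85.3 μm/a falls in (80, 200] for carbon steel → category C5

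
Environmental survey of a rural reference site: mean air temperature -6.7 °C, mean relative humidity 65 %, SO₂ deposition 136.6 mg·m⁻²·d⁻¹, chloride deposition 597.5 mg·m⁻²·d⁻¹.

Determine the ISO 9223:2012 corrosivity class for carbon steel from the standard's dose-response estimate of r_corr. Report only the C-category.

carbon steel: f(T) = +0.150·(T−10) [T≤10 °C] = -2.5050
  sulphur-dioxide contribution → 6.84 μm/a
  chloride contribution → 35.08 μm/a
  ⇒ r_corr(carbon steel) = 41.92 μm/a
41.9 μm/a falls in (25, 50] for carbon steel → category C3

C3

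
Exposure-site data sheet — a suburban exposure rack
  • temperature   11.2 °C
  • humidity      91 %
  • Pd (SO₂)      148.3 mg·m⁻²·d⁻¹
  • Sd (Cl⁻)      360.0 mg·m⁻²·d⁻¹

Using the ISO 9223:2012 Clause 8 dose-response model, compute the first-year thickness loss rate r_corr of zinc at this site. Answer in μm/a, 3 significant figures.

r_corr = 9.72 μm/a

zinc: f(T) = -0.071·(T−10) [T>10 °C] = -0.0852
  sulphur-dioxide contribution → 7.028 μm/a
  chloride contribution → 2.69 μm/a
  total first-year rate 9.718 μm/a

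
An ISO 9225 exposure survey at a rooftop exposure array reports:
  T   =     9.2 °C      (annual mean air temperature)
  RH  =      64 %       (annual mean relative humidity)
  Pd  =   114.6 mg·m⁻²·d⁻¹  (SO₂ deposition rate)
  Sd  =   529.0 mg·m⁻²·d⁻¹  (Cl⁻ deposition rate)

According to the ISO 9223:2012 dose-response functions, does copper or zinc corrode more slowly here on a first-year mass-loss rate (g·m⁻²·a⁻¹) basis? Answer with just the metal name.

copper

copper: f(T) = +0.126·(T−10) [T≤10 °C] = -0.1008
  Pd branch = 0.0053·Pd^0.26·e^(0.059·RH+f) = 0.7174 μm/a
  Sd branch = 0.01025·Sd^0.27·e^(0.036·RH+0.049·T) = 0.8759 μm/a
  sum: 0.7174 + 0.8759 → r_corr = 1.593 μm/a
  mass loss = 1.593 μm/a × 8.96 g/cm³ = 14.28 g·m⁻²·a⁻¹
zinc: f(T) = +0.038·(T−10) [T≤10 °C] = -0.0304
  SO₂ term: 0.0129·114.6^0.44·exp(0.046·64-0.0304) = 1.914
  Cl⁻ term: 0.0175·529.0^0.57·exp(0.008·64+0.085·9.2) = 2.277
  sum: 1.914 + 2.277 → r_corr = 4.191 μm/a
  mass loss = 4.191 μm/a × 7.14 g/cm³ = 29.93 g·m⁻²·a⁻¹
Ordering by g·m⁻²·a⁻¹: zinc (29.9) > copper (14.3)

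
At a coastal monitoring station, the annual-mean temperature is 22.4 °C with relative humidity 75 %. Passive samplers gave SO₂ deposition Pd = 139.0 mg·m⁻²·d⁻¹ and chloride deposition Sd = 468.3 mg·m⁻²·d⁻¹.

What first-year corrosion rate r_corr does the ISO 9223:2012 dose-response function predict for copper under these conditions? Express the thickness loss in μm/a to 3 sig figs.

copper: T>10 °C ⇒ hinge -0.080·(22.4−10) = -0.9920
  sulphur-dioxide contribution → 0.5921 μm/a
  chloride contribution → 2.405 μm/a
  total first-year rate 2.997 μm/a

r_corr = 3.00 μm/a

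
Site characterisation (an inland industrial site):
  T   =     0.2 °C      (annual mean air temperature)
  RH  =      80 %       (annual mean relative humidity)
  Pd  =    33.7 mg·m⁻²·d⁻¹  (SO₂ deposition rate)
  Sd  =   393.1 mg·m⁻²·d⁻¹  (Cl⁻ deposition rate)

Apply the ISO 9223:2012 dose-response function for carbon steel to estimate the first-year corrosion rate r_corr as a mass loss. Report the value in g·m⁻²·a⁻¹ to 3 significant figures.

carbon steel: f(T) = +0.150·(T−10) [T≤10 °C] = -1.4700
  Pd branch = 1.77·Pd^0.52·e^(0.02·RH+f) = 12.55 μm/a
  Sd branch = 0.102·Sd^0.62·e^(0.033·RH+0.04·T) = 58.51 μm/a
  sum: 12.55 + 58.51 → r_corr = 71.06 μm/a
Convert to mass loss: 71.06 μm/a × 7.85 g/cm³ = 557.8 g·m⁻²·a⁻¹

r_corr = 558 g·m⁻²·a⁻¹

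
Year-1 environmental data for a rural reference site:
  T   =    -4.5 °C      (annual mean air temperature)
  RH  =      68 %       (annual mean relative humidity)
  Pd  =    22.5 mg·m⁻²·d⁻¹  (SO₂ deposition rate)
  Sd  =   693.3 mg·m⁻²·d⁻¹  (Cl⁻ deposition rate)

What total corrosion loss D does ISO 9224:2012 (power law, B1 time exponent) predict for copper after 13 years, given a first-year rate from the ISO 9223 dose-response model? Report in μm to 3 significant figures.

D(13) = 3.66 μm

copper: f(T) = +0.126·(T−10) [T≤10 °C] = -1.8270
  sulphur-dioxide contribution → 0.1059 μm/a
  chloride contribution → 0.5561 μm/a
  ⇒ r_corr(copper) = 0.662 μm/a
Power-law: D(13) = r_corr · 13^0.667
  D(13) = 0.662 × 13^0.667 = 0.662 × 5.534 = 3.663 μm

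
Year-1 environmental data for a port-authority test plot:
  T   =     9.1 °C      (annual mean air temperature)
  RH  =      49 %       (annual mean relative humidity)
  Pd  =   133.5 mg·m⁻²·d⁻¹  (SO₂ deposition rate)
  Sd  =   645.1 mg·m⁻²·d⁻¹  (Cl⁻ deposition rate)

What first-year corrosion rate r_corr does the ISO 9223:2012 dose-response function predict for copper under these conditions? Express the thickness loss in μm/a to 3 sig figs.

r_corr = 0.840 μm/a

copper: f(T) = +0.126·(T−10) [T≤10 °C] = -0.1134
  Pd branch = 0.0053·Pd^0.26·e^(0.059·RH+f) = 0.3042 μm/a
  Cl⁻ term: 0.01025·645.1^0.27·exp(0.036·49+0.049·9.1) = 0.5359
  sum: 0.3042 + 0.5359 → r_corr = 0.8401 μm/a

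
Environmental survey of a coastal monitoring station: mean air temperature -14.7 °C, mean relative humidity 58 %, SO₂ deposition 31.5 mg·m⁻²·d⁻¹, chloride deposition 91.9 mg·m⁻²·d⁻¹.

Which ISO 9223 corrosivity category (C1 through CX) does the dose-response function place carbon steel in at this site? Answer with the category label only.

carbon steel: f(T) = +0.150·(T−10) [T≤10 °C] = -3.7050
  Pd branch = 1.77·Pd^0.52·e^(0.02·RH+f) = 0.8352 μm/a
  Cl⁻ term: 0.102·91.9^0.62·exp(0.033·58+0.04·-14.7) = 6.335
  sum: 0.8352 + 6.335 → r_corr = 7.17 μm/a
Category bounds: 1.3…25 μm/a bracket r_corr ⇒ C2

C2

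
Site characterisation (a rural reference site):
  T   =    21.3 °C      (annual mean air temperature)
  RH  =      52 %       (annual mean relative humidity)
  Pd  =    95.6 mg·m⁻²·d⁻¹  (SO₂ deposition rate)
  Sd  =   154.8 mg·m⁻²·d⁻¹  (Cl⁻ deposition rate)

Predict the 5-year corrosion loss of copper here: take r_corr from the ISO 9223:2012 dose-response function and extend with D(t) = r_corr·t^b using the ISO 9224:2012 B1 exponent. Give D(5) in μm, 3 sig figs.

D(5) = 2.60 μm

copper: temperature factor f = -0.080·(11.3) = -0.9040
  sulphur-dioxide contribution → 0.151 μm/a
  chloride contribution → 0.7383 μm/a
  ⇒ r_corr(copper) = 0.8893 μm/a
Long-term exponent b (ISO 9224 Table 2, B1) = 0.667
  D(5) = 0.8893 × 5^0.667 = 0.8893 × 2.926 = 2.602 μm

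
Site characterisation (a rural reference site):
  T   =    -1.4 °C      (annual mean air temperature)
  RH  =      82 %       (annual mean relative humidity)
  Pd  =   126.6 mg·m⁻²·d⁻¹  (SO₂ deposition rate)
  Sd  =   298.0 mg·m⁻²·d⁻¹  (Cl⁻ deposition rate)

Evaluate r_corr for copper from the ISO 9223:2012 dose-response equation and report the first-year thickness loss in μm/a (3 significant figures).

r_corr = 1.41 μm/a

copper: T≤10 °C ⇒ hinge +0.126·(-1.4−10) = -1.4364
  sulphur-dioxide contribution → 0.56 μm/a
  chloride contribution → 0.8531 μm/a
  ⇒ r_corr(copper) = 1.413 μm/a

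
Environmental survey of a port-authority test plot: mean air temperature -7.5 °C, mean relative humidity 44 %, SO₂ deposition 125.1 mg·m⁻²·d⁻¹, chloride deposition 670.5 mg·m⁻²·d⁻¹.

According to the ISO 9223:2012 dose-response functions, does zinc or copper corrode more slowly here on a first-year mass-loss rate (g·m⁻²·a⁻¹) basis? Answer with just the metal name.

copper

zinc: temperature factor f = +0.038·(-17.5) = -0.6650
  SO₂ term: 0.0129·125.1^0.44·exp(0.046·44-0.6650) = 0.4203
  Sd branch = 0.0175·Sd^0.57·e^(0.008·RH+0.085·T) = 0.5371 μm/a
  sum: 0.4203 + 0.5371 → r_corr = 0.9575 μm/a
  mass loss = 0.9575 μm/a × 7.14 g/cm³ = 6.836 g·m⁻²·a⁻¹
copper: temperature factor f = +0.126·(-17.5) = -2.2050
  Pd branch = 0.0053·Pd^0.26·e^(0.059·RH+f) = 0.0275 μm/a
  Cl⁻ term: 0.01025·670.5^0.27·exp(0.036·44+0.049·-7.5) = 0.2005
  sum: 0.0275 + 0.2005 → r_corr = 0.228 μm/a
  mass loss = 0.228 μm/a × 8.96 g/cm³ = 2.043 g·m⁻²·a⁻¹
Ordering by g·m⁻²·a⁻¹: zinc (6.84) > copper (2.04)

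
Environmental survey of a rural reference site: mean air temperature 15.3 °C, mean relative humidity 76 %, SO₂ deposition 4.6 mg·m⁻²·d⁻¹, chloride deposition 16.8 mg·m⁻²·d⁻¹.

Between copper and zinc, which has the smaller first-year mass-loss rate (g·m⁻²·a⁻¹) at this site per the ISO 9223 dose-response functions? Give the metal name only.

copper: f(T) = -0.080·(T−10) [T>10 °C] = -0.4240
  Pd branch = 0.0053·Pd^0.26·e^(0.059·RH+f) = 0.4569 μm/a
  Sd branch = 0.01025·Sd^0.27·e^(0.036·RH+0.049·T) = 0.7168 μm/a
  r_corr = 0.4569 + 0.7168 = 1.174 μm/a
  mass loss = 1.174 μm/a × 8.96 g/cm³ = 10.52 g·m⁻²·a⁻¹
zinc: temperature factor f = -0.071·(5.3) = -0.3763
  Pd branch = 0.0129·Pd^0.44·e^(0.046·RH+f) = 0.5716 μm/a
  Sd branch = 0.0175·Sd^0.57·e^(0.008·RH+0.085·T) = 0.5893 μm/a
  r_corr = 0.5716 + 0.5893 = 1.161 μm/a
  mass loss = 1.161 μm/a × 7.14 g/cm³ = 8.288 g·m⁻²·a⁻¹
Ordering by g·m⁻²·a⁻¹: copper (10.5) > zinc (8.29)

zinc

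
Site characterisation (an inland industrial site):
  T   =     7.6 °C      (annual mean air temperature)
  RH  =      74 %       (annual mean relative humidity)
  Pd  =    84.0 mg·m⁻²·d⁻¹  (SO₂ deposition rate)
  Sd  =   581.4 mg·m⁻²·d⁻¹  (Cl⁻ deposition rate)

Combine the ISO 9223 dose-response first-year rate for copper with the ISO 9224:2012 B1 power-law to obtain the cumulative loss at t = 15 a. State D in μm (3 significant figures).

D(15) = 13.2 μm

copper: temperature factor f = +0.126·(-2.4) = -0.3024
  SO₂ term: 0.0053·84.0^0.26·exp(0.059·74-0.3024) = 0.9759
  Sd branch = 0.01025·Sd^0.27·e^(0.036·RH+0.049·T) = 1.191 μm/a
  sum: 0.9759 + 1.191 → r_corr = 2.167 μm/a
Power-law: D(15) = r_corr · 15^0.667
  D(15) = 2.167 × 15^0.667 = 2.167 × 6.088 = 13.19 μm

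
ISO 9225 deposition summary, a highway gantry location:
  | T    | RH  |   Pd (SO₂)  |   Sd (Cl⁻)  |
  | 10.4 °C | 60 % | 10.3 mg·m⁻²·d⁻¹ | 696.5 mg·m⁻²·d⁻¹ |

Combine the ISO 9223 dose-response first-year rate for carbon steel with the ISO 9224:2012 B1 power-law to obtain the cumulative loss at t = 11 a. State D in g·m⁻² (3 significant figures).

carbon steel: T>10 °C ⇒ hinge -0.054·(10.4−10) = -0.0216
  Pd branch = 1.77·Pd^0.52·e^(0.02·RH+f) = 19.34 μm/a
  Sd branch = 0.102·Sd^0.62·e^(0.033·RH+0.04·T) = 64.83 μm/a
  sum: 19.34 + 64.83 → r_corr = 84.17 μm/a
Power-law: D(11) = r_corr · 11^0.523
  D(11) = 84.17 × 11^0.523 = 84.17 × 3.505 = 295 μm
  Mass loss = 295 μm × 7.85 g/cm³ = 2316 g·m⁻²

D(11) = 2.32e+03 g·m⁻²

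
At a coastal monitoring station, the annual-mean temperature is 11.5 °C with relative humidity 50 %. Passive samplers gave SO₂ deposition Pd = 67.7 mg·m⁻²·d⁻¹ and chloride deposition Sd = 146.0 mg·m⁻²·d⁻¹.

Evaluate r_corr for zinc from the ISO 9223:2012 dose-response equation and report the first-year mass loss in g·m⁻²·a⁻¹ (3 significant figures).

zinc: f(T) = -0.071·(T−10) [T>10 °C] = -0.1065
  SO₂ term: 0.0129·67.7^0.44·exp(0.046·50-0.1065) = 0.739
  Cl⁻ term: 0.0175·146.0^0.57·exp(0.008·50+0.085·11.5) = 1.188
  r_corr = 0.739 + 1.188 = 1.927 μm/a
Convert to mass loss: 1.927 μm/a × 7.14 g/cm³ = 13.76 g·m⁻²·a⁻¹

r_corr = 13.8 g·m⁻²·a⁻¹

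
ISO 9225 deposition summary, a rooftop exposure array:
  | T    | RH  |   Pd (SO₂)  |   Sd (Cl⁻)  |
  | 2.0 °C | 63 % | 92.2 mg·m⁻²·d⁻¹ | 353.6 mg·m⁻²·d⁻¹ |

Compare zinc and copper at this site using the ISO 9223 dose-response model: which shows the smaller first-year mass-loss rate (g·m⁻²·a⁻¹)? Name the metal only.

copper

zinc: f(T) = +0.038·(T−10) [T≤10 °C] = -0.3040
  SO₂ term: 0.0129·92.2^0.44·exp(0.046·63-0.3040) = 1.264
  Cl⁻ term: 0.0175·353.6^0.57·exp(0.008·63+0.085·2.0) = 0.9737
  r_corr = 1.264 + 0.9737 = 2.237 μm/a
  mass loss = 2.237 μm/a × 7.14 g/cm³ = 15.97 g·m⁻²·a⁻¹
copper: T≤10 °C ⇒ hinge +0.126·(2.0−10) = -1.0080
  Pd branch = 0.0053·Pd^0.26·e^(0.059·RH+f) = 0.258 μm/a
  Sd branch = 0.01025·Sd^0.27·e^(0.036·RH+0.049·T) = 0.5326 μm/a
  sum: 0.258 + 0.5326 → r_corr = 0.7905 μm/a
  mass loss = 0.7905 μm/a × 8.96 g/cm³ = 7.083 g·m⁻²·a⁻¹
Ordering by g·m⁻²·a⁻¹: zinc (16) > copper (7.08)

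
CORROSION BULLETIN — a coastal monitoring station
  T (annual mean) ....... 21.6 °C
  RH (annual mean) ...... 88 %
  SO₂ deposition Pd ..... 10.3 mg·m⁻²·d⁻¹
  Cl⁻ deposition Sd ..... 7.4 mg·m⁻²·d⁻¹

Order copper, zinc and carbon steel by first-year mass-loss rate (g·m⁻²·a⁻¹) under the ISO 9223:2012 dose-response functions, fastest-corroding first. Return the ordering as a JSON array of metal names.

copper: f(T) = -0.080·(T−10) [T>10 °C] = -0.9280
  Pd branch = 0.0053·Pd^0.26·e^(0.059·RH+f) = 0.6909 μm/a
  Sd branch = 0.01025·Sd^0.27·e^(0.036·RH+0.049·T) = 1.205 μm/a
  sum: 0.6909 + 1.205 → r_corr = 1.896 μm/a
  mass loss = 1.896 μm/a × 8.96 g/cm³ = 16.99 g·m⁻²·a⁻¹
zinc: f(T) = -0.071·(T−10) [T>10 °C] = -0.8236
  SO₂ term: 0.0129·10.3^0.44·exp(0.046·88-0.8236) = 0.9049
  Cl⁻ term: 0.0175·7.4^0.57·exp(0.008·88+0.085·21.6) = 0.6944
  r_corr = 0.9049 + 0.6944 = 1.599 μm/a
  mass loss = 1.599 μm/a × 7.14 g/cm³ = 11.42 g·m⁻²·a⁻¹
carbon steel: T>10 °C ⇒ hinge -0.054·(21.6−10) = -0.6264
  SO₂ term: 1.77·10.3^0.52·exp(0.02·88-0.6264) = 18.49
  Sd branch = 0.102·Sd^0.62·e^(0.033·RH+0.04·T) = 15.27 μm/a
  r_corr = 18.49 + 15.27 = 33.76 μm/a
  mass loss = 33.76 μm/a × 7.85 g/cm³ = 265.1 g·m⁻²·a⁻¹
Ordering by g·m⁻²·a⁻¹: carbon steel (265) > copper (17) > zinc (11.4)

["carbon steel", "copper", "zinc"]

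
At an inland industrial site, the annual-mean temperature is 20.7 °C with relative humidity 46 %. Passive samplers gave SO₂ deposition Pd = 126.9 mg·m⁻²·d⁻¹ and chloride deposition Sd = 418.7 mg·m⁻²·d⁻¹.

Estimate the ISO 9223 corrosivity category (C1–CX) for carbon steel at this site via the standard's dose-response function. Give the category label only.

C4

carbon steel: temperature factor f = -0.054·(10.7) = -0.5778
  Pd branch = 1.77·Pd^0.52·e^(0.02·RH+f) = 30.93 μm/a
  Cl⁻ term: 0.102·418.7^0.62·exp(0.033·46+0.04·20.7) = 44.98
  sum: 30.93 + 44.98 → r_corr = 75.91 μm/a
ISO 9223 Table 2 (carbon steel): 50 < 75.9 ≤ 80 μm/a ⇒ C4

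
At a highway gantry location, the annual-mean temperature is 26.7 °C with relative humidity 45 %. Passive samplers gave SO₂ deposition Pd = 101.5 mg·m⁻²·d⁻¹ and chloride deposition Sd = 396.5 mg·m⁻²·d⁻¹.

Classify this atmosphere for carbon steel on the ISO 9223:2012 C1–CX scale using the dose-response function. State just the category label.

carbon steel: T>10 °C ⇒ hinge -0.054·(26.7−10) = -0.9018
  SO₂ term: 1.77·101.5^0.52·exp(0.02·45-0.9018) = 19.52
  Cl⁻ term: 0.102·396.5^0.62·exp(0.033·45+0.04·26.7) = 53.49
  r_corr = 19.52 + 53.49 = 73.01 μm/a
ISO 9223 Table 2 (carbon steel): 50 < 73 ≤ 80 μm/a ⇒ C4

C4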